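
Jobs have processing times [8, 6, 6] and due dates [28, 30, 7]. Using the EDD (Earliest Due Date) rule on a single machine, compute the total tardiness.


Sort by due date (EDD order): [(6, 7), (8, 28), (6, 30)]
Compute completion times and tardiness:
  Job 1: p=6, d=7, C=6, tardiness=max(0,6-7)=0
  Job 2: p=8, d=28, C=14, tardiness=max(0,14-28)=0
  Job 3: p=6, d=30, C=20, tardiness=max(0,20-30)=0
Total tardiness = 0

0


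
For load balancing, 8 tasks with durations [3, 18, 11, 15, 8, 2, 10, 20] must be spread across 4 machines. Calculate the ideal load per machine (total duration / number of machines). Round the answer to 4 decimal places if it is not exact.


Total processing time = 3 + 18 + 11 + 15 + 8 + 2 + 10 + 20 = 87
Number of machines = 4
Ideal balanced load = 87 / 4 = 21.75

21.75


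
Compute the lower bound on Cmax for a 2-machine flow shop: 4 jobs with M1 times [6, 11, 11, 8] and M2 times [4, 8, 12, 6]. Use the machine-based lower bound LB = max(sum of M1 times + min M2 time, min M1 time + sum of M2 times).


LB1 = sum(M1 times) + min(M2 times) = 36 + 4 = 40
LB2 = min(M1 times) + sum(M2 times) = 6 + 30 = 36
Lower bound = max(LB1, LB2) = max(40, 36) = 40

40


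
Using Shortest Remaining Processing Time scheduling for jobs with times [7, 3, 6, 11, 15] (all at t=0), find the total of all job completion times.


Since all jobs arrive at t=0, SRPT equals SPT ordering.
SPT order: [3, 6, 7, 11, 15]
Completion times:
  Job 1: p=3, C=3
  Job 2: p=6, C=9
  Job 3: p=7, C=16
  Job 4: p=11, C=27
  Job 5: p=15, C=42
Total completion time = 3 + 9 + 16 + 27 + 42 = 97

97


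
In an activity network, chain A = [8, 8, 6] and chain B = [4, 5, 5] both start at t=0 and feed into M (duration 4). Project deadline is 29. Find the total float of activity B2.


Forward pass: ES(B2) = sum of predecessors on chain B = 4
EF = ES + duration = 4 + 5 = 9
Backward pass: LF(M) = deadline = 29; LS(M) = 29 - 4 = 25
LF(B2) = LS(M) - sum(successors on chain B) = 25 - 5 = 20
LS = LF - duration = 20 - 5 = 15
Total float = LS - ES = 15 - 4 = 11

11


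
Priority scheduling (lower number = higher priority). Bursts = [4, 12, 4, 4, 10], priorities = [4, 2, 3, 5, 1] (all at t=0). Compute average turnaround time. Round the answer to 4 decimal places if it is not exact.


Sort by priority (ascending = highest first):
Order: [(1, 10), (2, 12), (3, 4), (4, 4), (5, 4)]
Completion times:
  Priority 1, burst=10, C=10
  Priority 2, burst=12, C=22
  Priority 3, burst=4, C=26
  Priority 4, burst=4, C=30
  Priority 5, burst=4, C=34
Average turnaround = 122/5 = 24.4

24.4


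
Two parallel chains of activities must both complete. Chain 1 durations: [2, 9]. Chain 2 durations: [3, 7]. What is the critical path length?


Path A total = 2 + 9 = 11
Path B total = 3 + 7 = 10
Critical path = longest path = max(11, 10) = 11

11


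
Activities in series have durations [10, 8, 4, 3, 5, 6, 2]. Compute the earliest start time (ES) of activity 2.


Activity 2 starts after activities 1 through 1 complete.
Predecessor durations: [10]
ES = 10 = 10

10


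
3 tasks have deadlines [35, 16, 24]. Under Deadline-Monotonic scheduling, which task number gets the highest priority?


Sort tasks by relative deadline (ascending):
  Task 2: deadline = 16
  Task 3: deadline = 24
  Task 1: deadline = 35
Priority order (highest first): [2, 3, 1]
Highest priority task = 2

2


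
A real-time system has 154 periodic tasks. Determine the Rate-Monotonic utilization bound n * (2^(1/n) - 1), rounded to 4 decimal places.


Compute 2^(1/154) = 1.0045111002
Subtract 1: 1.0045111002 - 1 = 0.0045111002
Multiply by n: 154 * 0.0045111002 = 0.6947094308
Round to 4 dp: 0.6947

0.6947


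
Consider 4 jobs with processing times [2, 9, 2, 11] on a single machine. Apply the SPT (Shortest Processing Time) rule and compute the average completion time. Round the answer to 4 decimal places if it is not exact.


Sort jobs by processing time (SPT order): [2, 2, 9, 11]
Compute completion times sequentially:
  Job 1: processing = 2, completes at 2
  Job 2: processing = 2, completes at 4
  Job 3: processing = 9, completes at 13
  Job 4: processing = 11, completes at 24
Sum of completion times = 43
Average completion time = 43/4 = 10.75

10.75


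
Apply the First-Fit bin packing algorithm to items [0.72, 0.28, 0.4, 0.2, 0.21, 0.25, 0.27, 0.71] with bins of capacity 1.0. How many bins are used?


Place items sequentially using First-Fit:
  Item 0.72 -> new Bin 1
  Item 0.28 -> Bin 1 (now 1.0)
  Item 0.4 -> new Bin 2
  Item 0.2 -> Bin 2 (now 0.6)
  Item 0.21 -> Bin 2 (now 0.81)
  Item 0.25 -> new Bin 3
  Item 0.27 -> Bin 3 (now 0.52)
  Item 0.71 -> new Bin 4
Total bins used = 4

4


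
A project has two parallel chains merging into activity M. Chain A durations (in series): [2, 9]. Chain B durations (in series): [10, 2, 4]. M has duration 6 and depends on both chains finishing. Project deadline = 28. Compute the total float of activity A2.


Forward pass: ES(A2) = sum of predecessors on chain A = 2
EF = ES + duration = 2 + 9 = 11
Backward pass: LF(M) = deadline = 28; LS(M) = 28 - 6 = 22
LF(A2) = LS(M) - sum(successors on chain A) = 22 - 0 = 22
LS = LF - duration = 22 - 9 = 13
Total float = LS - ES = 13 - 2 = 11

11


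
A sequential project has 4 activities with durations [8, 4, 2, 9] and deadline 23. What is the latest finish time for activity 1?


LF(activity 1) = deadline - sum of successor durations
Successors: activities 2 through 4 with durations [4, 2, 9]
Sum of successor durations = 15
LF = 23 - 15 = 8

8


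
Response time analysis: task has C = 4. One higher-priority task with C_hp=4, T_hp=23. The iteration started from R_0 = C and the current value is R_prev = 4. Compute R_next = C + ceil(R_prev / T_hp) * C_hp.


R_next = C + ceil(R_prev / T_hp) * C_hp
ceil(4 / 23) = ceil(0.1739) = 1
Interference = 1 * 4 = 4
R_next = 4 + 4 = 8

8


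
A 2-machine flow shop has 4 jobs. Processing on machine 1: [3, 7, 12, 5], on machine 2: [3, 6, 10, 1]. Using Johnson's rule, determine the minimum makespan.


Apply Johnson's rule:
  Group 1 (a <= b): [(1, 3, 3)]
  Group 2 (a > b): [(3, 12, 10), (2, 7, 6), (4, 5, 1)]
Optimal job order: [1, 3, 2, 4]
Schedule:
  Job 1: M1 done at 3, M2 done at 6
  Job 3: M1 done at 15, M2 done at 25
  Job 2: M1 done at 22, M2 done at 31
  Job 4: M1 done at 27, M2 done at 32
Makespan = 32

32


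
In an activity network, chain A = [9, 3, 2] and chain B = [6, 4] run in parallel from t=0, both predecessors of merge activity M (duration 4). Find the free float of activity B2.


ES(B2) = sum of predecessors on chain B = 6
EF(B2) = ES + duration = 6 + 4 = 10
Successor of B2 is M. ES(M) = max(sum(A), sum(B)) = max(14, 10) = 14
Free float = ES(successor) - EF(current) = 14 - 10 = 4

4


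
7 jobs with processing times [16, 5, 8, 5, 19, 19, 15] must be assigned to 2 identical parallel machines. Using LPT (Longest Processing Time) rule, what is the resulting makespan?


Sort jobs in decreasing order (LPT): [19, 19, 16, 15, 8, 5, 5]
Assign each job to the least loaded machine:
  Machine 1: jobs [19, 16, 5, 5], load = 45
  Machine 2: jobs [19, 15, 8], load = 42
Makespan = max load = 45

45


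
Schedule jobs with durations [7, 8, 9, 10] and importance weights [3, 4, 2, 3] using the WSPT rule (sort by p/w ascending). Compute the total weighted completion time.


Compute p/w ratios and sort ascending (WSPT): [(8, 4), (7, 3), (10, 3), (9, 2)]
Compute weighted completion times:
  Job (p=8,w=4): C=8, w*C=4*8=32
  Job (p=7,w=3): C=15, w*C=3*15=45
  Job (p=10,w=3): C=25, w*C=3*25=75
  Job (p=9,w=2): C=34, w*C=2*34=68
Total weighted completion time = 220

220


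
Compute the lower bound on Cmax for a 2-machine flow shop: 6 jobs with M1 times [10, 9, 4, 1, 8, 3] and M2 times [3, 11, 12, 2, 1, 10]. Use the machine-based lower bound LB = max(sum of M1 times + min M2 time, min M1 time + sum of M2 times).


LB1 = sum(M1 times) + min(M2 times) = 35 + 1 = 36
LB2 = min(M1 times) + sum(M2 times) = 1 + 39 = 40
Lower bound = max(LB1, LB2) = max(36, 40) = 40

40


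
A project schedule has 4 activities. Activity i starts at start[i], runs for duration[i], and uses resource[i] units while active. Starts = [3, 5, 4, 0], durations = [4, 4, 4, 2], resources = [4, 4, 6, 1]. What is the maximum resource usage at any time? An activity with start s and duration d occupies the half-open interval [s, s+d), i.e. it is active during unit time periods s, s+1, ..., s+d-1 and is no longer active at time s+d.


Each activity i is active on [start_i, start_i + duration_i).
Compute total resource usage per time slot:
  t=0: active resources = [1], total = 1
  t=1: active resources = [1], total = 1
  t=2: active resources = [], total = 0
  t=3: active resources = [4], total = 4
  t=4: active resources = [4, 6], total = 10
  t=5: active resources = [4, 4, 6], total = 14
  t=6: active resources = [4, 4, 6], total = 14
  t=7: active resources = [4, 6], total = 10
  t=8: active resources = [4], total = 4
Peak resource demand = 14

14


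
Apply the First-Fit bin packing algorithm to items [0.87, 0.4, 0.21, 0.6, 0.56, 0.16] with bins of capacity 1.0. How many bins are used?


Place items sequentially using First-Fit:
  Item 0.87 -> new Bin 1
  Item 0.4 -> new Bin 2
  Item 0.21 -> Bin 2 (now 0.61)
  Item 0.6 -> new Bin 3
  Item 0.56 -> new Bin 4
  Item 0.16 -> Bin 2 (now 0.77)
Total bins used = 4

4


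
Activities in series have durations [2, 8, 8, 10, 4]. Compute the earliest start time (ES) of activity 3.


Activity 3 starts after activities 1 through 2 complete.
Predecessor durations: [2, 8]
ES = 2 + 8 = 10

10


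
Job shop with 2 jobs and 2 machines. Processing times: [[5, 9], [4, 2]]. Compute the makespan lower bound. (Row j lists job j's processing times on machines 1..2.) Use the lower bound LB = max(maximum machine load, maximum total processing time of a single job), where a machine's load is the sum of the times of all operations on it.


Machine loads:
  Machine 1: 5 + 4 = 9
  Machine 2: 9 + 2 = 11
Max machine load = 11
Job totals:
  Job 1: 14
  Job 2: 6
Max job total = 14
Lower bound = max(11, 14) = 14

14


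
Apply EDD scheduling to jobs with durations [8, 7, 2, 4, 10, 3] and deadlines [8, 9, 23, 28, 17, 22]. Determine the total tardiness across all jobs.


Sort by due date (EDD order): [(8, 8), (7, 9), (10, 17), (3, 22), (2, 23), (4, 28)]
Compute completion times and tardiness:
  Job 1: p=8, d=8, C=8, tardiness=max(0,8-8)=0
  Job 2: p=7, d=9, C=15, tardiness=max(0,15-9)=6
  Job 3: p=10, d=17, C=25, tardiness=max(0,25-17)=8
  Job 4: p=3, d=22, C=28, tardiness=max(0,28-22)=6
  Job 5: p=2, d=23, C=30, tardiness=max(0,30-23)=7
  Job 6: p=4, d=28, C=34, tardiness=max(0,34-28)=6
Total tardiness = 33

33


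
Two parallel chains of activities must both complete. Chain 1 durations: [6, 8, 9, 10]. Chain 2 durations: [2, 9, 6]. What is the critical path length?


Path A total = 6 + 8 + 9 + 10 = 33
Path B total = 2 + 9 + 6 = 17
Critical path = longest path = max(33, 17) = 33

33


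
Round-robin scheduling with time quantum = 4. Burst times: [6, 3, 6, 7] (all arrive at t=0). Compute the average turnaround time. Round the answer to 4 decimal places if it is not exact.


Time quantum = 4
Execution trace:
  J1 runs 4 units, time = 4
  J2 runs 3 units, time = 7
  J3 runs 4 units, time = 11
  J4 runs 4 units, time = 15
  J1 runs 2 units, time = 17
  J3 runs 2 units, time = 19
  J4 runs 3 units, time = 22
Finish times: [17, 7, 19, 22]
Average turnaround = 65/4 = 16.25

16.25


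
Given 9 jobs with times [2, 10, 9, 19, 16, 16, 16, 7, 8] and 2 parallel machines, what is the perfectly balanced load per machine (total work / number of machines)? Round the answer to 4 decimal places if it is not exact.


Total processing time = 2 + 10 + 9 + 19 + 16 + 16 + 16 + 7 + 8 = 103
Number of machines = 2
Ideal balanced load = 103 / 2 = 51.5

51.5


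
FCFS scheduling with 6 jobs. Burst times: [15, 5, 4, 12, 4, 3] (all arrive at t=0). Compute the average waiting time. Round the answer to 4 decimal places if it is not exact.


FCFS order (as given): [15, 5, 4, 12, 4, 3]
Waiting times:
  Job 1: wait = 0
  Job 2: wait = 15
  Job 3: wait = 20
  Job 4: wait = 24
  Job 5: wait = 36
  Job 6: wait = 40
Sum of waiting times = 135
Average waiting time = 135/6 = 22.5

22.5


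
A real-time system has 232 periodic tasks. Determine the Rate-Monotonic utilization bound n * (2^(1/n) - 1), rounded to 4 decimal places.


Compute 2^(1/232) = 1.0029921710
Subtract 1: 1.0029921710 - 1 = 0.0029921710
Multiply by n: 232 * 0.0029921710 = 0.6941836720
Round to 4 dp: 0.6942

0.6942


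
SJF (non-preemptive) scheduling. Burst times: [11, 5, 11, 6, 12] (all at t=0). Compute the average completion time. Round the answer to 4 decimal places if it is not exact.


SJF order (ascending): [5, 6, 11, 11, 12]
Completion times:
  Job 1: burst=5, C=5
  Job 2: burst=6, C=11
  Job 3: burst=11, C=22
  Job 4: burst=11, C=33
  Job 5: burst=12, C=45
Average completion = 116/5 = 23.2

23.2


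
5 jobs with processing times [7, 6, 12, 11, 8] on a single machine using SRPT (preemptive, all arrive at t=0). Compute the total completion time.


Since all jobs arrive at t=0, SRPT equals SPT ordering.
SPT order: [6, 7, 8, 11, 12]
Completion times:
  Job 1: p=6, C=6
  Job 2: p=7, C=13
  Job 3: p=8, C=21
  Job 4: p=11, C=32
  Job 5: p=12, C=44
Total completion time = 6 + 13 + 21 + 32 + 44 = 116

116


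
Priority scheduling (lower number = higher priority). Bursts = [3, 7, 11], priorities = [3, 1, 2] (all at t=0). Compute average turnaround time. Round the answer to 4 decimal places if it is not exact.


Sort by priority (ascending = highest first):
Order: [(1, 7), (2, 11), (3, 3)]
Completion times:
  Priority 1, burst=7, C=7
  Priority 2, burst=11, C=18
  Priority 3, burst=3, C=21
Average turnaround = 46/3 = 15.3333

15.3333


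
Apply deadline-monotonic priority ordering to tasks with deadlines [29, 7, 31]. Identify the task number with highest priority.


Sort tasks by relative deadline (ascending):
  Task 2: deadline = 7
  Task 1: deadline = 29
  Task 3: deadline = 31
Priority order (highest first): [2, 1, 3]
Highest priority task = 2

2


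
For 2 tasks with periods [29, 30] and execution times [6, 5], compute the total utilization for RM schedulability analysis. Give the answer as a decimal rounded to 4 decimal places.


Compute individual utilizations (exact fractions):
  Task 1: C/T = 6/29 (approx. 0.2069)
  Task 2: C/T = 5/30 = 1/6 (approx. 0.1667)
Total utilization U = 6/29 + 1/6 = 65/174
Rounded to 4 decimal places: U = 0.3736
RM (Liu & Layland) bound for 2 tasks = 0.828427; compare with U = 65/174 (approx. 0.373563)
U <= bound, so schedulable by RM sufficient condition.

0.3736


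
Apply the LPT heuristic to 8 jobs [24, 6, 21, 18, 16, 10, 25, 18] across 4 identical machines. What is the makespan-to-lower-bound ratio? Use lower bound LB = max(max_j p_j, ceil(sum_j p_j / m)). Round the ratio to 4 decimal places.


LPT order: [25, 24, 21, 18, 18, 16, 10, 6]
Machine loads after assignment: [31, 34, 37, 36]
LPT makespan = 37
Lower bound = max(max_job, ceil(total/4)) = max(25, 35) = 35
Ratio = 37 / 35 = 1.0571

1.0571


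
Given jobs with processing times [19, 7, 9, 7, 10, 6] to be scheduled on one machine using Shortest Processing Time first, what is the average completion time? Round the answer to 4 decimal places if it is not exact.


Sort jobs by processing time (SPT order): [6, 7, 7, 9, 10, 19]
Compute completion times sequentially:
  Job 1: processing = 6, completes at 6
  Job 2: processing = 7, completes at 13
  Job 3: processing = 7, completes at 20
  Job 4: processing = 9, completes at 29
  Job 5: processing = 10, completes at 39
  Job 6: processing = 19, completes at 58
Sum of completion times = 165
Average completion time = 165/6 = 27.5

27.5


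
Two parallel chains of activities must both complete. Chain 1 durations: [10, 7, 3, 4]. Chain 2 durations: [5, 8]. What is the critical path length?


Path A total = 10 + 7 + 3 + 4 = 24
Path B total = 5 + 8 = 13
Critical path = longest path = max(24, 13) = 24

24


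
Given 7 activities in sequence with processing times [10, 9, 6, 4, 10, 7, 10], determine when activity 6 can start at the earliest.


Activity 6 starts after activities 1 through 5 complete.
Predecessor durations: [10, 9, 6, 4, 10]
ES = 10 + 9 + 6 + 4 + 10 = 39

39


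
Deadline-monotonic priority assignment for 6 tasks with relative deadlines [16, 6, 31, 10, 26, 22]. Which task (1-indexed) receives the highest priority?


Sort tasks by relative deadline (ascending):
  Task 2: deadline = 6
  Task 4: deadline = 10
  Task 1: deadline = 16
  Task 6: deadline = 22
  Task 5: deadline = 26
  Task 3: deadline = 31
Priority order (highest first): [2, 4, 1, 6, 5, 3]
Highest priority task = 2

2


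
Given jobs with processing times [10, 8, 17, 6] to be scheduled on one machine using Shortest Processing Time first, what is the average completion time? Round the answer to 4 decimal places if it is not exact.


Sort jobs by processing time (SPT order): [6, 8, 10, 17]
Compute completion times sequentially:
  Job 1: processing = 6, completes at 6
  Job 2: processing = 8, completes at 14
  Job 3: processing = 10, completes at 24
  Job 4: processing = 17, completes at 41
Sum of completion times = 85
Average completion time = 85/4 = 21.25

21.25


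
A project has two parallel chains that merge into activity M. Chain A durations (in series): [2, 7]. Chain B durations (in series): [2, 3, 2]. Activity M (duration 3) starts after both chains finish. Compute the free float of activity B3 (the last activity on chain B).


ES(B3) = sum of predecessors on chain B = 5
EF(B3) = ES + duration = 5 + 2 = 7
Successor of B3 is M. ES(M) = max(sum(A), sum(B)) = max(9, 7) = 9
Free float = ES(successor) - EF(current) = 9 - 7 = 2

2


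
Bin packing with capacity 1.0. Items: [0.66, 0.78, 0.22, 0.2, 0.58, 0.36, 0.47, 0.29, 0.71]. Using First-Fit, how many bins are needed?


Place items sequentially using First-Fit:
  Item 0.66 -> new Bin 1
  Item 0.78 -> new Bin 2
  Item 0.22 -> Bin 1 (now 0.88)
  Item 0.2 -> Bin 2 (now 0.98)
  Item 0.58 -> new Bin 3
  Item 0.36 -> Bin 3 (now 0.94)
  Item 0.47 -> new Bin 4
  Item 0.29 -> Bin 4 (now 0.76)
  Item 0.71 -> new Bin 5
Total bins used = 5

5


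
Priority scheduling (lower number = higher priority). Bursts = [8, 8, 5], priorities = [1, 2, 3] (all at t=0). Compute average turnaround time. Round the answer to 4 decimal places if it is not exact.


Sort by priority (ascending = highest first):
Order: [(1, 8), (2, 8), (3, 5)]
Completion times:
  Priority 1, burst=8, C=8
  Priority 2, burst=8, C=16
  Priority 3, burst=5, C=21
Average turnaround = 45/3 = 15.0

15.0


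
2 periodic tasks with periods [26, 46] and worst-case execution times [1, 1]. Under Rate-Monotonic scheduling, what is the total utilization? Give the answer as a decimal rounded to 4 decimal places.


Compute individual utilizations (exact fractions):
  Task 1: C/T = 1/26 (approx. 0.0385)
  Task 2: C/T = 1/46 (approx. 0.0217)
Total utilization U = 1/26 + 1/46 = 18/299
Rounded to 4 decimal places: U = 0.0602
RM (Liu & Layland) bound for 2 tasks = 0.828427; compare with U = 18/299 (approx. 0.060201)
U <= bound, so schedulable by RM sufficient condition.

0.0602


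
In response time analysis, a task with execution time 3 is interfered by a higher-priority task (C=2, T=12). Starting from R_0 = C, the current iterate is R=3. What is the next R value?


R_next = C + ceil(R_prev / T_hp) * C_hp
ceil(3 / 12) = ceil(0.25) = 1
Interference = 1 * 2 = 2
R_next = 3 + 2 = 5

5


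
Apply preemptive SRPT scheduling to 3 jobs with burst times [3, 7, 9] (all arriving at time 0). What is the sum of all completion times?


Since all jobs arrive at t=0, SRPT equals SPT ordering.
SPT order: [3, 7, 9]
Completion times:
  Job 1: p=3, C=3
  Job 2: p=7, C=10
  Job 3: p=9, C=19
Total completion time = 3 + 10 + 19 = 32

32


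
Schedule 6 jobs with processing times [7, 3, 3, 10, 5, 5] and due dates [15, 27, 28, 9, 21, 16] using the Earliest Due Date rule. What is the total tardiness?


Sort by due date (EDD order): [(10, 9), (7, 15), (5, 16), (5, 21), (3, 27), (3, 28)]
Compute completion times and tardiness:
  Job 1: p=10, d=9, C=10, tardiness=max(0,10-9)=1
  Job 2: p=7, d=15, C=17, tardiness=max(0,17-15)=2
  Job 3: p=5, d=16, C=22, tardiness=max(0,22-16)=6
  Job 4: p=5, d=21, C=27, tardiness=max(0,27-21)=6
  Job 5: p=3, d=27, C=30, tardiness=max(0,30-27)=3
  Job 6: p=3, d=28, C=33, tardiness=max(0,33-28)=5
Total tardiness = 23

23


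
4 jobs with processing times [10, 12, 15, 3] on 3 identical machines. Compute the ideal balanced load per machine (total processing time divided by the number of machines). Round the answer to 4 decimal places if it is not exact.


Total processing time = 10 + 12 + 15 + 3 = 40
Number of machines = 3
Ideal balanced load = 40 / 3 = 13.3333

13.3333


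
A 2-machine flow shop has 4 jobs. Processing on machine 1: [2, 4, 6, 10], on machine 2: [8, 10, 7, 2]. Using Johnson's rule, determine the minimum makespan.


Apply Johnson's rule:
  Group 1 (a <= b): [(1, 2, 8), (2, 4, 10), (3, 6, 7)]
  Group 2 (a > b): [(4, 10, 2)]
Optimal job order: [1, 2, 3, 4]
Schedule:
  Job 1: M1 done at 2, M2 done at 10
  Job 2: M1 done at 6, M2 done at 20
  Job 3: M1 done at 12, M2 done at 27
  Job 4: M1 done at 22, M2 done at 29
Makespan = 29

29


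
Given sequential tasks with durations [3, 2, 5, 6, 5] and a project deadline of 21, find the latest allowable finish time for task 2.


LF(activity 2) = deadline - sum of successor durations
Successors: activities 3 through 5 with durations [5, 6, 5]
Sum of successor durations = 16
LF = 21 - 16 = 5

5


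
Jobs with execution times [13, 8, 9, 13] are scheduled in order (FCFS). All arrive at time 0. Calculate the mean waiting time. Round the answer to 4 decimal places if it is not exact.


FCFS order (as given): [13, 8, 9, 13]
Waiting times:
  Job 1: wait = 0
  Job 2: wait = 13
  Job 3: wait = 21
  Job 4: wait = 30
Sum of waiting times = 64
Average waiting time = 64/4 = 16.0

16.0


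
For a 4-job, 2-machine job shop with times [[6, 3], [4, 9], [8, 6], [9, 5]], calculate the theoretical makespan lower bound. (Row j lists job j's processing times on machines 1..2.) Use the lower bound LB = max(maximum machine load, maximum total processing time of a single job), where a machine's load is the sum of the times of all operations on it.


Machine loads:
  Machine 1: 6 + 4 + 8 + 9 = 27
  Machine 2: 3 + 9 + 6 + 5 = 23
Max machine load = 27
Job totals:
  Job 1: 9
  Job 2: 13
  Job 3: 14
  Job 4: 14
Max job total = 14
Lower bound = max(27, 14) = 27

27


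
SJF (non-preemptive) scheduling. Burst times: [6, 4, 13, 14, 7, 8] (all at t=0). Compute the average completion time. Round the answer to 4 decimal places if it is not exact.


SJF order (ascending): [4, 6, 7, 8, 13, 14]
Completion times:
  Job 1: burst=4, C=4
  Job 2: burst=6, C=10
  Job 3: burst=7, C=17
  Job 4: burst=8, C=25
  Job 5: burst=13, C=38
  Job 6: burst=14, C=52
Average completion = 146/6 = 24.3333

24.3333


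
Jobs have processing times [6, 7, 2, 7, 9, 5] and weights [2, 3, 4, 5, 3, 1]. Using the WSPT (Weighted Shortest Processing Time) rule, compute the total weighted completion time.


Compute p/w ratios and sort ascending (WSPT): [(2, 4), (7, 5), (7, 3), (6, 2), (9, 3), (5, 1)]
Compute weighted completion times:
  Job (p=2,w=4): C=2, w*C=4*2=8
  Job (p=7,w=5): C=9, w*C=5*9=45
  Job (p=7,w=3): C=16, w*C=3*16=48
  Job (p=6,w=2): C=22, w*C=2*22=44
  Job (p=9,w=3): C=31, w*C=3*31=93
  Job (p=5,w=1): C=36, w*C=1*36=36
Total weighted completion time = 274

274


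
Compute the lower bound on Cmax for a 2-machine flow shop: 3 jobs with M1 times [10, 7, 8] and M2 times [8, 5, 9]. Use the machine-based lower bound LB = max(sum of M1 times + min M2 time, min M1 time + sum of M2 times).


LB1 = sum(M1 times) + min(M2 times) = 25 + 5 = 30
LB2 = min(M1 times) + sum(M2 times) = 7 + 22 = 29
Lower bound = max(LB1, LB2) = max(30, 29) = 30

30


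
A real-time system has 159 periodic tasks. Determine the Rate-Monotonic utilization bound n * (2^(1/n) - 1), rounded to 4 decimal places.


Compute 2^(1/159) = 1.0043689323
Subtract 1: 1.0043689323 - 1 = 0.0043689323
Multiply by n: 159 * 0.0043689323 = 0.6946602357
Round to 4 dp: 0.6947

0.6947


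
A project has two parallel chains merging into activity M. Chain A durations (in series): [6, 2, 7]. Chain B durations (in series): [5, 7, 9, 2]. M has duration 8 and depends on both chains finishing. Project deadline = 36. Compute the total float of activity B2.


Forward pass: ES(B2) = sum of predecessors on chain B = 5
EF = ES + duration = 5 + 7 = 12
Backward pass: LF(M) = deadline = 36; LS(M) = 36 - 8 = 28
LF(B2) = LS(M) - sum(successors on chain B) = 28 - 11 = 17
LS = LF - duration = 17 - 7 = 10
Total float = LS - ES = 10 - 5 = 5

5


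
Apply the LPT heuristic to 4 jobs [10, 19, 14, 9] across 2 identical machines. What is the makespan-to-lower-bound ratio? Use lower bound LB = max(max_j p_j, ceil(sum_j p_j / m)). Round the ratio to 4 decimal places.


LPT order: [19, 14, 10, 9]
Machine loads after assignment: [28, 24]
LPT makespan = 28
Lower bound = max(max_job, ceil(total/2)) = max(19, 26) = 26
Ratio = 28 / 26 = 1.0769

1.0769


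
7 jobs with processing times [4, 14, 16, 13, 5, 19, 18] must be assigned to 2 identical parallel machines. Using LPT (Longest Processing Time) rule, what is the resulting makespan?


Sort jobs in decreasing order (LPT): [19, 18, 16, 14, 13, 5, 4]
Assign each job to the least loaded machine:
  Machine 1: jobs [19, 14, 13], load = 46
  Machine 2: jobs [18, 16, 5, 4], load = 43
Makespan = max load = 46

46


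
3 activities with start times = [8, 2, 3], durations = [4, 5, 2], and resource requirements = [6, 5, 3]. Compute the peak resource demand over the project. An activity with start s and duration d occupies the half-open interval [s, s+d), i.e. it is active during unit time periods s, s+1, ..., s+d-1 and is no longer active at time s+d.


Each activity i is active on [start_i, start_i + duration_i).
Compute total resource usage per time slot:
  t=0: active resources = [], total = 0
  t=1: active resources = [], total = 0
  t=2: active resources = [5], total = 5
  t=3: active resources = [5, 3], total = 8
  t=4: active resources = [5, 3], total = 8
  t=5: active resources = [5], total = 5
  t=6: active resources = [5], total = 5
  t=7: active resources = [], total = 0
  t=8: active resources = [6], total = 6
  t=9: active resources = [6], total = 6
  t=10: active resources = [6], total = 6
  t=11: active resources = [6], total = 6
Peak resource demand = 8

8


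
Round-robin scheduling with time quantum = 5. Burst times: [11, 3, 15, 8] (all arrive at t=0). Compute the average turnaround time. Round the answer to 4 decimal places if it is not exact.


Time quantum = 5
Execution trace:
  J1 runs 5 units, time = 5
  J2 runs 3 units, time = 8
  J3 runs 5 units, time = 13
  J4 runs 5 units, time = 18
  J1 runs 5 units, time = 23
  J3 runs 5 units, time = 28
  J4 runs 3 units, time = 31
  J1 runs 1 units, time = 32
  J3 runs 5 units, time = 37
Finish times: [32, 8, 37, 31]
Average turnaround = 108/4 = 27.0

27.0


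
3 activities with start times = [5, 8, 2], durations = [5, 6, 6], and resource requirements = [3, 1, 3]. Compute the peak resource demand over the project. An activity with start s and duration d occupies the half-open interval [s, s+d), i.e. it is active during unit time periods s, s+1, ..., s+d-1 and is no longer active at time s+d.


Each activity i is active on [start_i, start_i + duration_i).
Compute total resource usage per time slot:
  t=0: active resources = [], total = 0
  t=1: active resources = [], total = 0
  t=2: active resources = [3], total = 3
  t=3: active resources = [3], total = 3
  t=4: active resources = [3], total = 3
  t=5: active resources = [3, 3], total = 6
  t=6: active resources = [3, 3], total = 6
  t=7: active resources = [3, 3], total = 6
  t=8: active resources = [3, 1], total = 4
  t=9: active resources = [3, 1], total = 4
  t=10: active resources = [1], total = 1
  t=11: active resources = [1], total = 1
  t=12: active resources = [1], total = 1
  t=13: active resources = [1], total = 1
Peak resource demand = 6

6


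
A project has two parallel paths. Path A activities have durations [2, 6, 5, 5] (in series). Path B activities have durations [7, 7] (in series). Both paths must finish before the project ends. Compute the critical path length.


Path A total = 2 + 6 + 5 + 5 = 18
Path B total = 7 + 7 = 14
Critical path = longest path = max(18, 14) = 18

18


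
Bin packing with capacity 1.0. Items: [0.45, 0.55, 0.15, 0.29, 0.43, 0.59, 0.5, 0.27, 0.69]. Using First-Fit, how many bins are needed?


Place items sequentially using First-Fit:
  Item 0.45 -> new Bin 1
  Item 0.55 -> Bin 1 (now 1.0)
  Item 0.15 -> new Bin 2
  Item 0.29 -> Bin 2 (now 0.44)
  Item 0.43 -> Bin 2 (now 0.87)
  Item 0.59 -> new Bin 3
  Item 0.5 -> new Bin 4
  Item 0.27 -> Bin 3 (now 0.86)
  Item 0.69 -> new Bin 5
Total bins used = 5

5


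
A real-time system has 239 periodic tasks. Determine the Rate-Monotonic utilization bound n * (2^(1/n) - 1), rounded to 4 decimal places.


Compute 2^(1/239) = 1.0029044070
Subtract 1: 1.0029044070 - 1 = 0.0029044070
Multiply by n: 239 * 0.0029044070 = 0.6941532730
Round to 4 dp: 0.6942

0.6942


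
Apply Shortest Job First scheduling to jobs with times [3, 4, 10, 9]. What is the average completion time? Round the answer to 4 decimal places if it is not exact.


SJF order (ascending): [3, 4, 9, 10]
Completion times:
  Job 1: burst=3, C=3
  Job 2: burst=4, C=7
  Job 3: burst=9, C=16
  Job 4: burst=10, C=26
Average completion = 52/4 = 13.0

13.0


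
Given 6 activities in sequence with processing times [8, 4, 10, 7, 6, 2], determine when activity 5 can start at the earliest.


Activity 5 starts after activities 1 through 4 complete.
Predecessor durations: [8, 4, 10, 7]
ES = 8 + 4 + 10 + 7 = 29

29


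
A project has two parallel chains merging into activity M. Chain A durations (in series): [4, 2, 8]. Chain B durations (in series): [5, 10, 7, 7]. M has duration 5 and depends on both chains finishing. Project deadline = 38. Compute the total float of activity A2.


Forward pass: ES(A2) = sum of predecessors on chain A = 4
EF = ES + duration = 4 + 2 = 6
Backward pass: LF(M) = deadline = 38; LS(M) = 38 - 5 = 33
LF(A2) = LS(M) - sum(successors on chain A) = 33 - 8 = 25
LS = LF - duration = 25 - 2 = 23
Total float = LS - ES = 23 - 4 = 19

19


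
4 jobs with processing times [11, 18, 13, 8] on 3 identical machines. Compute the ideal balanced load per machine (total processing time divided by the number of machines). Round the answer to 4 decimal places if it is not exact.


Total processing time = 11 + 18 + 13 + 8 = 50
Number of machines = 3
Ideal balanced load = 50 / 3 = 16.6667

16.6667


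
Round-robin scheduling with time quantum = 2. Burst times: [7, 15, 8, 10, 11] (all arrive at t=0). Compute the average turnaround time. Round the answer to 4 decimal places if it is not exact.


Time quantum = 2
Execution trace:
  J1 runs 2 units, time = 2
  J2 runs 2 units, time = 4
  J3 runs 2 units, time = 6
  J4 runs 2 units, time = 8
  J5 runs 2 units, time = 10
  J1 runs 2 units, time = 12
  J2 runs 2 units, time = 14
  J3 runs 2 units, time = 16
  J4 runs 2 units, time = 18
  J5 runs 2 units, time = 20
  J1 runs 2 units, time = 22
  J2 runs 2 units, time = 24
  J3 runs 2 units, time = 26
  J4 runs 2 units, time = 28
  J5 runs 2 units, time = 30
  J1 runs 1 units, time = 31
  J2 runs 2 units, time = 33
  J3 runs 2 units, time = 35
  J4 runs 2 units, time = 37
  J5 runs 2 units, time = 39
  J2 runs 2 units, time = 41
  J4 runs 2 units, time = 43
  J5 runs 2 units, time = 45
  J2 runs 2 units, time = 47
  J5 runs 1 units, time = 48
  J2 runs 2 units, time = 50
  J2 runs 1 units, time = 51
Finish times: [31, 51, 35, 43, 48]
Average turnaround = 208/5 = 41.6

41.6


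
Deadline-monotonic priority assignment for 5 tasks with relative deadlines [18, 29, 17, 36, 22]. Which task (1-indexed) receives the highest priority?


Sort tasks by relative deadline (ascending):
  Task 3: deadline = 17
  Task 1: deadline = 18
  Task 5: deadline = 22
  Task 2: deadline = 29
  Task 4: deadline = 36
Priority order (highest first): [3, 1, 5, 2, 4]
Highest priority task = 3

3


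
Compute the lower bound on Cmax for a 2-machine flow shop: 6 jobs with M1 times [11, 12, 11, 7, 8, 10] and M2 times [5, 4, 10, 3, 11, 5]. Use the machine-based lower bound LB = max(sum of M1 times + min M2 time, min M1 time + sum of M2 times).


LB1 = sum(M1 times) + min(M2 times) = 59 + 3 = 62
LB2 = min(M1 times) + sum(M2 times) = 7 + 38 = 45
Lower bound = max(LB1, LB2) = max(62, 45) = 62

62


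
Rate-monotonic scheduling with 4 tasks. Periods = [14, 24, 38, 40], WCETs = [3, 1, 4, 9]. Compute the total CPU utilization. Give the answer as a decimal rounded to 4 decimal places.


Compute individual utilizations (exact fractions):
  Task 1: C/T = 3/14 (approx. 0.2143)
  Task 2: C/T = 1/24 (approx. 0.0417)
  Task 3: C/T = 4/38 = 2/19 (approx. 0.1053)
  Task 4: C/T = 9/40 (approx. 0.225)
Total utilization U = 3/14 + 1/24 + 2/19 + 9/40 = 2339/3990
Rounded to 4 decimal places: U = 0.5862
RM (Liu & Layland) bound for 4 tasks = 0.756828; compare with U = 2339/3990 (approx. 0.586216)
U <= bound, so schedulable by RM sufficient condition.

0.5862


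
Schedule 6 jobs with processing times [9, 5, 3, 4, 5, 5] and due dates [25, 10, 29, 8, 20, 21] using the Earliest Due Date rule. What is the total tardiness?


Sort by due date (EDD order): [(4, 8), (5, 10), (5, 20), (5, 21), (9, 25), (3, 29)]
Compute completion times and tardiness:
  Job 1: p=4, d=8, C=4, tardiness=max(0,4-8)=0
  Job 2: p=5, d=10, C=9, tardiness=max(0,9-10)=0
  Job 3: p=5, d=20, C=14, tardiness=max(0,14-20)=0
  Job 4: p=5, d=21, C=19, tardiness=max(0,19-21)=0
  Job 5: p=9, d=25, C=28, tardiness=max(0,28-25)=3
  Job 6: p=3, d=29, C=31, tardiness=max(0,31-29)=2
Total tardiness = 5

5


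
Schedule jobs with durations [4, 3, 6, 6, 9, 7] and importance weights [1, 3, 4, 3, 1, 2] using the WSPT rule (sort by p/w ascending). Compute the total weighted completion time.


Compute p/w ratios and sort ascending (WSPT): [(3, 3), (6, 4), (6, 3), (7, 2), (4, 1), (9, 1)]
Compute weighted completion times:
  Job (p=3,w=3): C=3, w*C=3*3=9
  Job (p=6,w=4): C=9, w*C=4*9=36
  Job (p=6,w=3): C=15, w*C=3*15=45
  Job (p=7,w=2): C=22, w*C=2*22=44
  Job (p=4,w=1): C=26, w*C=1*26=26
  Job (p=9,w=1): C=35, w*C=1*35=35
Total weighted completion time = 195

195


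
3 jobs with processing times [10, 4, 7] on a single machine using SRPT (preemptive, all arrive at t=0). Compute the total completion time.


Since all jobs arrive at t=0, SRPT equals SPT ordering.
SPT order: [4, 7, 10]
Completion times:
  Job 1: p=4, C=4
  Job 2: p=7, C=11
  Job 3: p=10, C=21
Total completion time = 4 + 11 + 21 = 36

36


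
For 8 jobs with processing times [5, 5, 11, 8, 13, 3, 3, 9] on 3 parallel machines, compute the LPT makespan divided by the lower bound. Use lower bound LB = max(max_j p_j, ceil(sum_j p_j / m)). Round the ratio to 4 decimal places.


LPT order: [13, 11, 9, 8, 5, 5, 3, 3]
Machine loads after assignment: [18, 19, 20]
LPT makespan = 20
Lower bound = max(max_job, ceil(total/3)) = max(13, 19) = 19
Ratio = 20 / 19 = 1.0526

1.0526


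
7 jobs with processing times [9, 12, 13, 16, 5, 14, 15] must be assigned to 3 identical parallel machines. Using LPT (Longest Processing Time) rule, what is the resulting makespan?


Sort jobs in decreasing order (LPT): [16, 15, 14, 13, 12, 9, 5]
Assign each job to the least loaded machine:
  Machine 1: jobs [16, 9, 5], load = 30
  Machine 2: jobs [15, 12], load = 27
  Machine 3: jobs [14, 13], load = 27
Makespan = max load = 30

30


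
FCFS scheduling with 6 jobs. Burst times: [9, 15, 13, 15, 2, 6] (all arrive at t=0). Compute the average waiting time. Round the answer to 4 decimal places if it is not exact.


FCFS order (as given): [9, 15, 13, 15, 2, 6]
Waiting times:
  Job 1: wait = 0
  Job 2: wait = 9
  Job 3: wait = 24
  Job 4: wait = 37
  Job 5: wait = 52
  Job 6: wait = 54
Sum of waiting times = 176
Average waiting time = 176/6 = 29.3333

29.3333


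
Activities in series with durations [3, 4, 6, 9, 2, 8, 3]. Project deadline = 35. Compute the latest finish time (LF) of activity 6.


LF(activity 6) = deadline - sum of successor durations
Successors: activities 7 through 7 with durations [3]
Sum of successor durations = 3
LF = 35 - 3 = 32

32


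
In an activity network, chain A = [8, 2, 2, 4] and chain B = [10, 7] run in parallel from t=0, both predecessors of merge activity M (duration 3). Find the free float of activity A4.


ES(A4) = sum of predecessors on chain A = 12
EF(A4) = ES + duration = 12 + 4 = 16
Successor of A4 is M. ES(M) = max(sum(A), sum(B)) = max(16, 17) = 17
Free float = ES(successor) - EF(current) = 17 - 16 = 1

1


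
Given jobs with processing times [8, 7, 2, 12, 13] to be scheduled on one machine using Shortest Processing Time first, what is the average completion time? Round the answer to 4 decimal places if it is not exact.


Sort jobs by processing time (SPT order): [2, 7, 8, 12, 13]
Compute completion times sequentially:
  Job 1: processing = 2, completes at 2
  Job 2: processing = 7, completes at 9
  Job 3: processing = 8, completes at 17
  Job 4: processing = 12, completes at 29
  Job 5: processing = 13, completes at 42
Sum of completion times = 99
Average completion time = 99/5 = 19.8

19.8


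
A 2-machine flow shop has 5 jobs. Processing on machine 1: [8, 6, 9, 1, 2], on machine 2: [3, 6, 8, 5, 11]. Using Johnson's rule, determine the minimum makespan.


Apply Johnson's rule:
  Group 1 (a <= b): [(4, 1, 5), (5, 2, 11), (2, 6, 6)]
  Group 2 (a > b): [(3, 9, 8), (1, 8, 3)]
Optimal job order: [4, 5, 2, 3, 1]
Schedule:
  Job 4: M1 done at 1, M2 done at 6
  Job 5: M1 done at 3, M2 done at 17
  Job 2: M1 done at 9, M2 done at 23
  Job 3: M1 done at 18, M2 done at 31
  Job 1: M1 done at 26, M2 done at 34
Makespan = 34

34


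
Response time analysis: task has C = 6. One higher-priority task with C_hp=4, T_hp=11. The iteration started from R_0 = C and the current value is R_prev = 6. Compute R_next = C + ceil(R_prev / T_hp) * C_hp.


R_next = C + ceil(R_prev / T_hp) * C_hp
ceil(6 / 11) = ceil(0.5455) = 1
Interference = 1 * 4 = 4
R_next = 6 + 4 = 10

10


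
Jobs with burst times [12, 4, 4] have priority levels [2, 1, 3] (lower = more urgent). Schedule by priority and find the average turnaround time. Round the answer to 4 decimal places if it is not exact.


Sort by priority (ascending = highest first):
Order: [(1, 4), (2, 12), (3, 4)]
Completion times:
  Priority 1, burst=4, C=4
  Priority 2, burst=12, C=16
  Priority 3, burst=4, C=20
Average turnaround = 40/3 = 13.3333

13.3333


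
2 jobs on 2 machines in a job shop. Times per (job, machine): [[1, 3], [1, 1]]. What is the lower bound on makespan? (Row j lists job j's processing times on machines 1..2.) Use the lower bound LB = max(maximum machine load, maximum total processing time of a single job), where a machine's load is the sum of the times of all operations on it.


Machine loads:
  Machine 1: 1 + 1 = 2
  Machine 2: 3 + 1 = 4
Max machine load = 4
Job totals:
  Job 1: 4
  Job 2: 2
Max job total = 4
Lower bound = max(4, 4) = 4

4


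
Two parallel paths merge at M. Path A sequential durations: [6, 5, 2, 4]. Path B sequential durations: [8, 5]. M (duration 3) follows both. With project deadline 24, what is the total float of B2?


Forward pass: ES(B2) = sum of predecessors on chain B = 8
EF = ES + duration = 8 + 5 = 13
Backward pass: LF(M) = deadline = 24; LS(M) = 24 - 3 = 21
LF(B2) = LS(M) - sum(successors on chain B) = 21 - 0 = 21
LS = LF - duration = 21 - 5 = 16
Total float = LS - ES = 16 - 8 = 8

8
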